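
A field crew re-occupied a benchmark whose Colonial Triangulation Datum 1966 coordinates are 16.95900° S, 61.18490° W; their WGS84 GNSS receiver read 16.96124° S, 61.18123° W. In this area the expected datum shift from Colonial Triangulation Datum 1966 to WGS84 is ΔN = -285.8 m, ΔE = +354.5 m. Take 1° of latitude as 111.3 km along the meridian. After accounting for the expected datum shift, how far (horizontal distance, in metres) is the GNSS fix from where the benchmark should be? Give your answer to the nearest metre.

Observed coordinate differences: Δφ = -0.00224°, Δλ = +0.00367°.
Converting to metres (1° lat = 111300 m, cos φ = 0.956514): observed ΔN = -249.3 m, observed ΔE = 390.7 m.
Subtracting the expected shift leaves a residual of -249.3 − (-285.8) = 36.5 m north and 390.7 − (354.5) = 36.2 m east.
Residual distance = √(36.5² + 36.2²) = 51.4 m.

51 m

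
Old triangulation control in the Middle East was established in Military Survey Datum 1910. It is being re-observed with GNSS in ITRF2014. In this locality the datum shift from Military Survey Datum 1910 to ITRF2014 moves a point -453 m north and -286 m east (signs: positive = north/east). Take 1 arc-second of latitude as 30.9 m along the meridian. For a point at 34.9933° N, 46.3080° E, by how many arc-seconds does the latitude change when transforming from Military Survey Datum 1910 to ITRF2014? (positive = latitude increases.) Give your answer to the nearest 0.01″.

1″ of latitude = 30.90 m, so Δφ = -453.0 / 30.90 = -14.660″.

Δφ = -14.66″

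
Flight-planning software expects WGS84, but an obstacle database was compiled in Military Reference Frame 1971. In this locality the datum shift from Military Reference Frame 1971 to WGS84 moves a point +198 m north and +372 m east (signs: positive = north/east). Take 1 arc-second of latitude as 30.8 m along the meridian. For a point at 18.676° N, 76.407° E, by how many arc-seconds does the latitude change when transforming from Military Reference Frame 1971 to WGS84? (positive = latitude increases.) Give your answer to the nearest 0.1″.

1″ of latitude = 30.80 m, so Δφ = 198.0 / 30.80 = 6.429″.

Δφ = 6.4″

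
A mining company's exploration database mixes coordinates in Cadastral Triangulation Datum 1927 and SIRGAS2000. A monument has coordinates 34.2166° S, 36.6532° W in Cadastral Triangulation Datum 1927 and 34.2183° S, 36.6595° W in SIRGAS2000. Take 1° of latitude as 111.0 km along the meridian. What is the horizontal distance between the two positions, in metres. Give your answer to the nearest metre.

608 m

Δφ = -34.2183° − -34.2166° = -0.0017°; Δλ = -36.6595° − -36.6532° = -0.0063°.
ΔN = Δφ × 111000 = -188.7 m; ΔE = Δλ × 111000 × cos(-34.2166°) = -0.0063 × 111000 × 0.826918 = -578.3 m.
Distance = √(ΔE² + ΔN²) = √((-578.3)² + (-188.7)²) = 608.3 m.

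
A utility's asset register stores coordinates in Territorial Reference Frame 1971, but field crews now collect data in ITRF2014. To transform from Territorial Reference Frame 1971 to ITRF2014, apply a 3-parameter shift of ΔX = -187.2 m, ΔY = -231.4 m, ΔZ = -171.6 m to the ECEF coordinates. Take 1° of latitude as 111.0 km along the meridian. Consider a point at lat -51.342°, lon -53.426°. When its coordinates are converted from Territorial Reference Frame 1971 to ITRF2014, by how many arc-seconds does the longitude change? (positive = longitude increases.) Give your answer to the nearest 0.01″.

sin φ = -0.780889, cos φ = 0.624670, sin λ = -0.803088, cos λ = 0.595861.
East component: ΔE = −sin λ·ΔX + cos λ·ΔY = −(-0.803088)(-187.2) + (0.595861)(-231.4) = -288.22 m.
1° of latitude spans 111000 m; at latitude φ, 1° of longitude spans that × cos φ = 69338.4 m, so Δλ = -288.22 / 69338.4 × 3600 = -14.964″.

Δλ = -14.96″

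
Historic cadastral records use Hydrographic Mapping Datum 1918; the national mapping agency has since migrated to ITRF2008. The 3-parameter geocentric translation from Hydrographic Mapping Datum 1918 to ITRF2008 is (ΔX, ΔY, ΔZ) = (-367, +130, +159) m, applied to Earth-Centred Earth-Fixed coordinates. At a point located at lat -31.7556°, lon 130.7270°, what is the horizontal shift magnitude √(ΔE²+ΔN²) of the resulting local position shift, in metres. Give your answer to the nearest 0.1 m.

At φ = -31.7556°, λ = 130.7270°: sin φ = -0.526297, cos φ = 0.850301, sin λ = 0.757827, cos λ = -0.652456.
ΔE = −sin λ·ΔX + cos λ·ΔY = −(0.757827)·(-367) + (-0.652456)·(130) = 193.30 m.
ΔN = −sin φ cos λ·ΔX − sin φ sin λ·ΔY + cos φ·ΔZ = −(-0.526297)(-0.652456)(-367) − (-0.526297)(0.757827)(130) + (0.850301)(159) = 313.07 m.
Horizontal magnitude = √(ΔE² + ΔN²) = √(193.30² + 313.07²) = 367.94 m.

367.9 m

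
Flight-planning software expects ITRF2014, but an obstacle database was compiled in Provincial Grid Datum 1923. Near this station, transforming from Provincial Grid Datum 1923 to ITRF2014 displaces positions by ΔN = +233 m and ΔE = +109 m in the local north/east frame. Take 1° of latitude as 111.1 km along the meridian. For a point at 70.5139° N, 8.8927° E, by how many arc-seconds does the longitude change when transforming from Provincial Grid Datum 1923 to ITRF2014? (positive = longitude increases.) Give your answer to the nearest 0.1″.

Δλ = 10.6″

At latitude 70.5139°, cos φ = 0.333578.
1° of longitude at this latitude = 111.1 × cos φ = 37.06 km, so Δλ = 109.0 / 37060.5 = 0.0029411° = 10.588″.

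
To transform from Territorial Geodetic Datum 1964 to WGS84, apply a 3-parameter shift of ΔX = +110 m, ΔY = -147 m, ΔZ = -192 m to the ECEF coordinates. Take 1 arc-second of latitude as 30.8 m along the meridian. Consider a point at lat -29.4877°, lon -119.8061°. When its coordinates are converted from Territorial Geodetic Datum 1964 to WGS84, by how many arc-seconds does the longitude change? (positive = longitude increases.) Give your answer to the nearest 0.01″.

sin φ = -0.492237, cos φ = 0.870461, sin λ = -0.867713, cos λ = -0.497066.
East component: ΔE = −sin λ·ΔX + cos λ·ΔY = −(-0.867713)(110) + (-0.497066)(-147) = 168.52 m.
1° of latitude spans 3600 × 30.80 = 110880 m; at latitude φ, 1° of longitude spans that × cos φ = 96516.8 m, so Δλ = 168.52 / 96516.8 × 3600 = 6.286″.

Δλ = 6.29″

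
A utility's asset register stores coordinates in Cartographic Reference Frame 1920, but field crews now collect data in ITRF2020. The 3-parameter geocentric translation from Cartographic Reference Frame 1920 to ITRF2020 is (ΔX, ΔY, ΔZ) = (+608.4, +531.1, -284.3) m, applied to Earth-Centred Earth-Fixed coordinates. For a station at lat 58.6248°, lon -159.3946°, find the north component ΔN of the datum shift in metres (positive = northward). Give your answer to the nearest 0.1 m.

At φ = 58.6248°, λ = -159.3946°: sin φ = 0.853776, cos φ = 0.520640, sin λ = -0.351930, cos λ = -0.936026.
ΔN = −sin φ cos λ·ΔX − sin φ sin λ·ΔY + cos φ·ΔZ = −(0.853776)(-0.936026)(608.4) − (0.853776)(-0.351930)(531.1) + (0.520640)(-284.3) = 497.77 m.

ΔN = 497.8 m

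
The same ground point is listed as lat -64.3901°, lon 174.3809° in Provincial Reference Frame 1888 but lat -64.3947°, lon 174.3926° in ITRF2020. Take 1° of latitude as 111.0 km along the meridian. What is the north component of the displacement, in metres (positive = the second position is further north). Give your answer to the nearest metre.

Δφ = -64.3947° − -64.3901° = -0.0046°; Δλ = 174.3926° − 174.3809° = +0.0117°.
ΔN = Δφ × 111000 = -510.6 m; ΔE = Δλ × 111000 × cos(-64.3901°) = +0.0117 × 111000 × 0.432242 = 561.4 m.

ΔN = -511 m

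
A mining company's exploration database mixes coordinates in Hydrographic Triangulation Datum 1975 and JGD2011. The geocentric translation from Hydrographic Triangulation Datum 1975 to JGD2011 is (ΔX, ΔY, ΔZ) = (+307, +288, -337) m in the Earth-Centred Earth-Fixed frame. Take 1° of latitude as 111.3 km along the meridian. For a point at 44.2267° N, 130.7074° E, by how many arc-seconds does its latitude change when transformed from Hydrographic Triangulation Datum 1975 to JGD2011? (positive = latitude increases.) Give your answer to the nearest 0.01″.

Δφ = -8.22″

sin φ = 0.697499, cos φ = 0.716586, sin λ = 0.758050, cos λ = -0.652196.
North component: ΔN = −sin φ cos λ·ΔX − sin φ sin λ·ΔY + cos φ·ΔZ = −(0.697499)(-0.652196)(307) − (0.697499)(0.758050)(288) + (0.716586)(-337) = -254.11 m.
1° of latitude spans 111300 m, so Δφ = -254.11 / 111300 × 3600 = -8.219″.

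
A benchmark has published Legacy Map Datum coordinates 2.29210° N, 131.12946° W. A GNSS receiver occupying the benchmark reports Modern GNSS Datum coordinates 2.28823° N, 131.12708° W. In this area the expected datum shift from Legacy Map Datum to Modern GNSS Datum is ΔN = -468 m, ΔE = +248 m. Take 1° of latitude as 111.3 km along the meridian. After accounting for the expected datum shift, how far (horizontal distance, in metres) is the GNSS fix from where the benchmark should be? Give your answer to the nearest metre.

41 m

Observed coordinate differences: Δφ = -0.00387°, Δλ = +0.00238°.
Converting to metres (1° lat = 111300 m, cos φ = 0.999200): observed ΔN = -430.7 m, observed ΔE = 264.7 m.
Subtracting the expected shift leaves a residual of -430.7 − (-468) = 37.3 m north and 264.7 − (248) = 16.7 m east.
Residual distance = √(37.3² + 16.7²) = 40.8 m.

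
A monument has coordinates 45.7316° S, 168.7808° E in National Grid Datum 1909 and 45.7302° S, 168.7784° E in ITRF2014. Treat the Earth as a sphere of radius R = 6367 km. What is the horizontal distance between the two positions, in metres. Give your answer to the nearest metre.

243 m

Δφ = -45.7302° − -45.7316° = +0.0014°; Δλ = 168.7784° − 168.7808° = -0.0024°.
1° along a meridian = πR/180 = 111125 m.
ΔN = Δφ × 111125 = 155.6 m; ΔE = Δλ × 111125 × cos(-45.7316°) = -0.0024 × 111125 × 0.698020 = -186.2 m.
Distance = √(ΔE² + ΔN²) = √((-186.2)² + 155.6²) = 242.6 m.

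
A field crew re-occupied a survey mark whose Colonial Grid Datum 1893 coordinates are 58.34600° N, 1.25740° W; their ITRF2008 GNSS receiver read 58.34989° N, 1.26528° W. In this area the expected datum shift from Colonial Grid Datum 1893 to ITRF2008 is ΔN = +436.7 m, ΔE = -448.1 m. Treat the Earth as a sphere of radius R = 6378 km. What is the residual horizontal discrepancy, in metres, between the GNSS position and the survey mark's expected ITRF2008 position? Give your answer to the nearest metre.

Observed coordinate differences: Δφ = +0.00389°, Δλ = -0.00788°.
Converting to metres (1° lat = 111317 m, cos φ = 0.524788): observed ΔN = 433.0 m, observed ΔE = -460.3 m.
Subtracting the expected shift leaves a residual of 433.0 − (436.7) = -3.7 m north and -460.3 − (-448.1) = -12.2 m east.
Residual distance = √((-3.7)² + (-12.2)²) = 12.8 m.

13 m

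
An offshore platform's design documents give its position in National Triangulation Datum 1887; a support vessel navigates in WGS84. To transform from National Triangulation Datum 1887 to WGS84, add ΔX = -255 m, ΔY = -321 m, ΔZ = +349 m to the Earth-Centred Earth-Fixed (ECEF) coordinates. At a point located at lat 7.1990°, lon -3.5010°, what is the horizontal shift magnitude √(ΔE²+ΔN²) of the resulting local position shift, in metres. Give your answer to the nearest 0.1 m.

504.0 m

At φ = 7.1990°, λ = -3.5010°: sin φ = 0.125316, cos φ = 0.992117, sin λ = -0.061066, cos λ = 0.998134.
ΔE = −sin λ·ΔX + cos λ·ΔY = −(-0.061066)·(-255) + (0.998134)·(-321) = -335.97 m.
ΔN = −sin φ cos λ·ΔX − sin φ sin λ·ΔY + cos φ·ΔZ = −(0.125316)(0.998134)(-255) − (0.125316)(-0.061066)(-321) + (0.992117)(349) = 375.69 m.
Horizontal magnitude = √(ΔE² + ΔN²) = √((-335.97)² + 375.69²) = 504.00 m.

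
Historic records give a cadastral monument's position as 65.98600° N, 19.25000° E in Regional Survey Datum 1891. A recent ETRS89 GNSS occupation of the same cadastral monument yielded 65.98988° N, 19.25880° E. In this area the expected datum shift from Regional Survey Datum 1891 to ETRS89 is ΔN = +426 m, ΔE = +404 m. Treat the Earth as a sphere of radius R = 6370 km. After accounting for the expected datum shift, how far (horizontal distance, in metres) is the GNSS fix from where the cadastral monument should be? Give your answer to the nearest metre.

Observed coordinate differences: Δφ = +0.00388°, Δλ = +0.00880°.
Converting to metres (1° lat = 111177 m, cos φ = 0.406960): observed ΔN = 431.4 m, observed ΔE = 398.2 m.
Subtracting the expected shift leaves a residual of 431.4 − (426) = 5.4 m north and 398.2 − (404) = -5.8 m east.
Residual distance = √(5.4² + (-5.8)²) = 7.9 m.

8 m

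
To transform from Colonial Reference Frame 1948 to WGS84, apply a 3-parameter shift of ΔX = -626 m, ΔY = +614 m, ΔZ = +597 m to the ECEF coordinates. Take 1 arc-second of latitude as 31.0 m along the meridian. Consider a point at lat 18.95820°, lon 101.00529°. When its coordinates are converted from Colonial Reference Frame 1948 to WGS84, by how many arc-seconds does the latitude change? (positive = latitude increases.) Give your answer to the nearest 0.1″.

Δφ = 10.6″

sin φ = 0.324878, cos φ = 0.945756, sin λ = 0.981610, cos λ = -0.190900.
North component: ΔN = −sin φ cos λ·ΔX − sin φ sin λ·ΔY + cos φ·ΔZ = −(0.324878)(-0.190900)(-626) − (0.324878)(0.981610)(614) + (0.945756)(597) = 329.99 m.
1° of latitude spans 3600 × 31.00 = 111600 m, so Δφ = 329.99 / 111600 × 3600 = 10.645″.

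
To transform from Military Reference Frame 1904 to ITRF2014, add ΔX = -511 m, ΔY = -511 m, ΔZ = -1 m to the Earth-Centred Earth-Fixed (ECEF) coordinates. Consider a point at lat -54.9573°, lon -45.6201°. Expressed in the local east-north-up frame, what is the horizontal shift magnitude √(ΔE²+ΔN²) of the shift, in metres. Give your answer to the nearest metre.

At φ = -54.9573°, λ = -45.6201°: sin φ = -0.818724, cos φ = 0.574187, sin λ = -0.714718, cos λ = 0.699413.
ΔE = −sin λ·ΔX + cos λ·ΔY = −(-0.714718)·(-511) + (0.699413)·(-511) = -722.62 m.
ΔN = −sin φ cos λ·ΔX − sin φ sin λ·ΔY + cos φ·ΔZ = −(-0.818724)(0.699413)(-511) − (-0.818724)(-0.714718)(-511) + (0.574187)(-1) = 5.83 m.
Horizontal magnitude = √(ΔE² + ΔN²) = √((-722.62)² + 5.83²) = 722.64 m.

723 m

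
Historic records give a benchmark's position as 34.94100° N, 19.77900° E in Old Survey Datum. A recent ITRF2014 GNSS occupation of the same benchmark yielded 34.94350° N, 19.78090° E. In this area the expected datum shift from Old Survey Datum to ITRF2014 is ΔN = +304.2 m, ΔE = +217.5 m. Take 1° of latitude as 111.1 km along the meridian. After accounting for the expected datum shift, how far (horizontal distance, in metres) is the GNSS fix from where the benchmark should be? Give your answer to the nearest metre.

52 m

Observed coordinate differences: Δφ = +0.00250°, Δλ = +0.00190°.
Converting to metres (1° lat = 111100 m, cos φ = 0.819742): observed ΔN = 277.7 m, observed ΔE = 173.0 m.
Subtracting the expected shift leaves a residual of 277.7 − (304.2) = -26.5 m north and 173.0 − (217.5) = -44.5 m east.
Residual distance = √((-26.5)² + (-44.5)²) = 51.7 m.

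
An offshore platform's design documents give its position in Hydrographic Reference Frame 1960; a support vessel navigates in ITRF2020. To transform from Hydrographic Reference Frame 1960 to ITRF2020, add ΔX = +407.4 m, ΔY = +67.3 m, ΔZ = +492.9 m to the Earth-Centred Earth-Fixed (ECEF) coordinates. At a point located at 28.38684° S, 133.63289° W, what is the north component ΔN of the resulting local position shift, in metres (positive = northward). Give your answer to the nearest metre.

ΔN = 277 m

The local north axis is (−sin φ cos λ, −sin φ sin λ, cos φ), giving ΔN = -133.651 − 23.158 + 433.633 = 276.82 m.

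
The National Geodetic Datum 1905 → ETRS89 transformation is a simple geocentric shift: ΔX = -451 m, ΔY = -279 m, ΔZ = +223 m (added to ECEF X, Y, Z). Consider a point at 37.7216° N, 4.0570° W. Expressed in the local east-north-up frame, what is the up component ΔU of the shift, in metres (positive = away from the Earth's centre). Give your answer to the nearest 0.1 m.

At φ = 37.7216°, λ = -4.0570°: sin φ = 0.611825, cos φ = 0.790993, sin λ = -0.070749, cos λ = 0.997494.
ΔU = cos φ cos λ·ΔX + cos φ sin λ·ΔY + sin φ·ΔZ = (0.790993)(0.997494)(-451) + (0.790993)(-0.070749)(-279) + (0.611825)(223) = -203.79 m.

ΔU = -203.8 m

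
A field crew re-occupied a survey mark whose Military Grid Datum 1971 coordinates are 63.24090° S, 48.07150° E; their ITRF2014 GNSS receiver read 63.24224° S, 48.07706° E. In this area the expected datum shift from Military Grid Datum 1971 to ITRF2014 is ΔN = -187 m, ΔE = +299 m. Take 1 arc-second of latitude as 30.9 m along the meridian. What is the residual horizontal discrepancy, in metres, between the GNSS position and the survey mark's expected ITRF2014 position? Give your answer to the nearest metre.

Observed coordinate differences: Δφ = -0.00134°, Δλ = +0.00556°.
Converting to metres (1° lat = 111240 m, cos φ = 0.450240): observed ΔN = -149.1 m, observed ΔE = 278.5 m.
Subtracting the expected shift leaves a residual of -149.1 − (-187) = 37.9 m north and 278.5 − (299) = -20.5 m east.
Residual distance = √(37.9² + (-20.5)²) = 43.1 m.

43 m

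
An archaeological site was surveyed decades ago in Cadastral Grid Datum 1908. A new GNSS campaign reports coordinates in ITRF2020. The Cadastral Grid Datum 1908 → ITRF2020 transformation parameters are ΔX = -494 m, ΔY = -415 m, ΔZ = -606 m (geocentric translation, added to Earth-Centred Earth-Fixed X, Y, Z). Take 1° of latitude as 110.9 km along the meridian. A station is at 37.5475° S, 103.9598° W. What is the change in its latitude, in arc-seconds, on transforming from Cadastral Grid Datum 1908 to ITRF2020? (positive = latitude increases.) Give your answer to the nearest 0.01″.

sin φ = -0.609419, cos φ = 0.792848, sin λ = -0.970465, cos λ = -0.241241.
North component: ΔN = −sin φ cos λ·ΔX − sin φ sin λ·ΔY + cos φ·ΔZ = −(-0.609419)(-0.241241)(-494) − (-0.609419)(-0.970465)(-415) + (0.792848)(-606) = -162.40 m.
1° of latitude spans 110900 m, so Δφ = -162.40 / 110900 × 3600 = -5.272″.

Δφ = -5.27″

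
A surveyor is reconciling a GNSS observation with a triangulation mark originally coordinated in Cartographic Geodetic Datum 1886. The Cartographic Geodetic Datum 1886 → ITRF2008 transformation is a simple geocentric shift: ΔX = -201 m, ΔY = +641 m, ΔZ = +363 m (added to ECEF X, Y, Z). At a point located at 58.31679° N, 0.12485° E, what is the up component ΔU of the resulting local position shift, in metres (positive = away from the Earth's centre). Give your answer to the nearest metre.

ΔU = 204 m

At φ = 58.31679°, λ = 0.12485°: sin φ = 0.850965, cos φ = 0.525222, sin λ = 0.002179, cos λ = 0.999998.
ΔU = cos φ cos λ·ΔX + cos φ sin λ·ΔY + sin φ·ΔZ = (0.525222)(0.999998)(-201) + (0.525222)(0.002179)(641) + (0.850965)(363) = 204.06 m.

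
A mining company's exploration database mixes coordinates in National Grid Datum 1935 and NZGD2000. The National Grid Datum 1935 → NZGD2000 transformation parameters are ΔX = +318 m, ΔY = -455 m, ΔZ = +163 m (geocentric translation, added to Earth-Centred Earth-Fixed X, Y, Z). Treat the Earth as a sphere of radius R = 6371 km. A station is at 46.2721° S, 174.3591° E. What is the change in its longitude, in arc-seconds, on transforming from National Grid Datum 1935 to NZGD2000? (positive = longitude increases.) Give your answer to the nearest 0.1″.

sin φ = -0.722631, cos φ = 0.691234, sin λ = 0.098293, cos λ = -0.995157.
East component: ΔE = −sin λ·ΔX + cos λ·ΔY = −(0.098293)(318) + (-0.995157)(-455) = 421.54 m.
1° of latitude spans πR/180 = 111195 m; at latitude φ, 1° of longitude spans that × cos φ = 76861.8 m, so Δλ = 421.54 / 76861.8 × 3600 = 19.744″.

Δλ = 19.7″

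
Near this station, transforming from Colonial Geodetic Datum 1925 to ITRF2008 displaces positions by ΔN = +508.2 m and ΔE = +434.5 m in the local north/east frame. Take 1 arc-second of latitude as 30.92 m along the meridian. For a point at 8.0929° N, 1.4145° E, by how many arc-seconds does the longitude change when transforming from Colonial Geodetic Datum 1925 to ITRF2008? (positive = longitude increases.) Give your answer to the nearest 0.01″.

At latitude 8.0929°, cos φ = 0.990041.
1″ of longitude at this latitude = 30.92 × cos φ = 30.6121 m, so Δλ = 434.5 / 30.6121 = 14.194″.

Δλ = 14.19″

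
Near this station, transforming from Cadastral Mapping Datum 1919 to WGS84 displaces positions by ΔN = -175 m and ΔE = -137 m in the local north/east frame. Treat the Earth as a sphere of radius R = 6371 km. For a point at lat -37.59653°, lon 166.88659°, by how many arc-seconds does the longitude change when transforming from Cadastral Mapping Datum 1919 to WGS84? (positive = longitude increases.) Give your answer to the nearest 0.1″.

Δλ = -5.6″

At latitude -37.59653°, cos φ = 0.792327.
One radian of longitude at latitude φ spans R cos φ, so Δλ = ΔE / (R cos φ) = -137.0 / (6371000 × 0.792327) = -2.7140e-05 rad = -5.598″.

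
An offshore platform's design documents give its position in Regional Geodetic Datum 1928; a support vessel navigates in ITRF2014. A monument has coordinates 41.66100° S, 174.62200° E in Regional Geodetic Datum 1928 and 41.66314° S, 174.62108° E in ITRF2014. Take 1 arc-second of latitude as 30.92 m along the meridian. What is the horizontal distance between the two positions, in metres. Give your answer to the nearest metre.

Δφ = -41.66314° − -41.66100° = -0.00214°; Δλ = 174.62108° − 174.62200° = -0.00092°.
1° of latitude = 3600 × 30.92 = 111312 m.
ΔN = Δφ × 111312 = -238.2 m; ΔE = Δλ × 111312 × cos(-41.66100°) = -0.00092 × 111312 × 0.747091 = -76.5 m.
Distance = √(ΔE² + ΔN²) = √((-76.5)² + (-238.2)²) = 250.2 m.

250 m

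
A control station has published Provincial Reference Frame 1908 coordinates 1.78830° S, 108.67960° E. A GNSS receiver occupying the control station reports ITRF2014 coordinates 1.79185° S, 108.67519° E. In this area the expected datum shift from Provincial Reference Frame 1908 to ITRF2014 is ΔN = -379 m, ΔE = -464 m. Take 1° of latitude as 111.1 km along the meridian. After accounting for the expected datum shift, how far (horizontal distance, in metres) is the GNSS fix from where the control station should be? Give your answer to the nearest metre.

30 m

Observed coordinate differences: Δφ = -0.00355°, Δλ = -0.00441°.
Converting to metres (1° lat = 111100 m, cos φ = 0.999513): observed ΔN = -394.4 m, observed ΔE = -489.7 m.
Subtracting the expected shift leaves a residual of -394.4 − (-379) = -15.4 m north and -489.7 − (-464) = -25.7 m east.
Residual distance = √((-15.4)² + (-25.7)²) = 30.0 m.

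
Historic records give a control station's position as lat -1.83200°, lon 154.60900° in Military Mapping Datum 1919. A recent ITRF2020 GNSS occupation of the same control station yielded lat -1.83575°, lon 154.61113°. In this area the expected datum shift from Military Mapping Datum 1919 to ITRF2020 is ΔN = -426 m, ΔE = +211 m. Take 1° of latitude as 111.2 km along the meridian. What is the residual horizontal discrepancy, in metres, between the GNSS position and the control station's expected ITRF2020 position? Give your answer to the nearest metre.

Observed coordinate differences: Δφ = -0.00375°, Δλ = +0.00213°.
Converting to metres (1° lat = 111200 m, cos φ = 0.999489): observed ΔN = -417.0 m, observed ΔE = 236.7 m.
Subtracting the expected shift leaves a residual of -417.0 − (-426) = 9.0 m north and 236.7 − (211) = 25.7 m east.
Residual distance = √(9.0² + 25.7²) = 27.3 m.

27 m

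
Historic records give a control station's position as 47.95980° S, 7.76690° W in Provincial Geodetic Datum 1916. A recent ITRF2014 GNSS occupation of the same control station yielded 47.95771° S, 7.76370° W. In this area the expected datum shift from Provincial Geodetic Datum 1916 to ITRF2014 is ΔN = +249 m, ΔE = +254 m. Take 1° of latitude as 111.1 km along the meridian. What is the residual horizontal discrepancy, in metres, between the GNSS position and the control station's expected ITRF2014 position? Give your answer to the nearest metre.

23 m

Observed coordinate differences: Δφ = +0.00209°, Δλ = +0.00320°.
Converting to metres (1° lat = 111100 m, cos φ = 0.669652): observed ΔN = 232.2 m, observed ΔE = 238.1 m.
Subtracting the expected shift leaves a residual of 232.2 − (249) = -16.8 m north and 238.1 − (254) = -15.9 m east.
Residual distance = √((-16.8)² + (-15.9)²) = 23.1 m.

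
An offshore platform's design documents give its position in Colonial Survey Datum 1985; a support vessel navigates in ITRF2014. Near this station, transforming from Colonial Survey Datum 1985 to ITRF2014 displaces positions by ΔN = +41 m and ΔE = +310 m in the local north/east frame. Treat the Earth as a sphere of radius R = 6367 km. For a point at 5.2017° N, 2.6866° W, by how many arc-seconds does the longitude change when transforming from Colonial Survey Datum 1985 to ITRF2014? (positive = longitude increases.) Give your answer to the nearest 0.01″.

At latitude 5.2017°, cos φ = 0.995882.
One radian of longitude at latitude φ spans R cos φ, so Δλ = ΔE / (R cos φ) = 310.0 / (6367000 × 0.995882) = 4.8890e-05 rad = 10.084″.

Δλ = 10.08″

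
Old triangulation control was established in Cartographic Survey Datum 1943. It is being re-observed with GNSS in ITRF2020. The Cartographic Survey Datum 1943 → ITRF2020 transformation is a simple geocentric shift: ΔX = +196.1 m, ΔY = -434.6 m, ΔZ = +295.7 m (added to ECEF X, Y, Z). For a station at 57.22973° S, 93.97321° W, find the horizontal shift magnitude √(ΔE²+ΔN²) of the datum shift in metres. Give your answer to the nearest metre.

561 m

At φ = -57.22973°, λ = -93.97321°: sin φ = -0.840848, cos φ = 0.541272, sin λ = -0.997597, cos λ = -0.069290.
ΔE = −sin λ·ΔX + cos λ·ΔY = −(-0.997597)·(196.1) + (-0.069290)·(-434.6) = 225.74 m.
ΔN = −sin φ cos λ·ΔX − sin φ sin λ·ΔY + cos φ·ΔZ = −(-0.840848)(-0.069290)(196.1) − (-0.840848)(-0.997597)(-434.6) + (0.541272)(295.7) = 513.18 m.
Horizontal magnitude = √(ΔE² + ΔN²) = √(225.74² + 513.18²) = 560.64 m.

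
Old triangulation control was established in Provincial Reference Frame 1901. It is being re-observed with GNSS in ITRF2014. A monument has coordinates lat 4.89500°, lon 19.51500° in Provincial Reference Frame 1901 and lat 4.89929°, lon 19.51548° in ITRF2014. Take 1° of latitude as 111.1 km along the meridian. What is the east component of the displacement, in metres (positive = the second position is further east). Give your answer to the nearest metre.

ΔE = 53 m

Δφ = 4.89929° − 4.89500° = +0.00429°; Δλ = 19.51548° − 19.51500° = +0.00048°.
ΔN = Δφ × 111100 = 476.6 m; ΔE = Δλ × 111100 × cos(4.89500°) = +0.00048 × 111100 × 0.996353 = 53.1 m.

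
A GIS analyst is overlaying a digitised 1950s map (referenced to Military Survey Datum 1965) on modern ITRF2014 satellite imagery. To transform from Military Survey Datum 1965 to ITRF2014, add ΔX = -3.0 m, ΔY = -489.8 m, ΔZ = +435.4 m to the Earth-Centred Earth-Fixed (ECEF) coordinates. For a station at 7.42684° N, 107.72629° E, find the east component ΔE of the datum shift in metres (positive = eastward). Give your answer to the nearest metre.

At φ = 7.42684°, λ = 107.72629°: sin φ = 0.129260, cos φ = 0.991611, sin λ = 0.952522, cos λ = -0.304470.
ΔE = −sin λ·ΔX + cos λ·ΔY = −(0.952522)·(-3.0) + (-0.304470)·(-489.8) = 151.99 m.

ΔE = 152 m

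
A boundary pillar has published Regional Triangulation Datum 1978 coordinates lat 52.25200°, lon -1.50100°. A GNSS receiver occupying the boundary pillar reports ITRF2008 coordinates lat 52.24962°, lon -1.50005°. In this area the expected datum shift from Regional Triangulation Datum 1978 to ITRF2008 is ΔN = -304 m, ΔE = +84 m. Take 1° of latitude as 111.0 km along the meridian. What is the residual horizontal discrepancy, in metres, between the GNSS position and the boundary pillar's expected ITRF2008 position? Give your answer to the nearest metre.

44 m

Observed coordinate differences: Δφ = -0.00238°, Δλ = +0.00095°.
Converting to metres (1° lat = 111000 m, cos φ = 0.612190): observed ΔN = -264.2 m, observed ΔE = 64.6 m.
Subtracting the expected shift leaves a residual of -264.2 − (-304) = 39.8 m north and 64.6 − (84) = -19.4 m east.
Residual distance = √(39.8² + (-19.4)²) = 44.3 m.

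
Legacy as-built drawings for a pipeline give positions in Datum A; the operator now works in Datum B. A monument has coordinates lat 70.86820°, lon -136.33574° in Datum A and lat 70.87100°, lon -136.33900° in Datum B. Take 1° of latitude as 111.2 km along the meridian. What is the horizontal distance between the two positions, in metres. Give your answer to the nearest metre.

Δφ = 70.87100° − 70.86820° = +0.00280°; Δλ = -136.33900° − -136.33574° = -0.00326°.
ΔN = Δφ × 111200 = 311.4 m; ΔE = Δλ × 111200 × cos(70.86820°) = -0.00326 × 111200 × 0.327742 = -118.8 m.
Distance = √(ΔE² + ΔN²) = √((-118.8)² + 311.4²) = 333.3 m.

333 m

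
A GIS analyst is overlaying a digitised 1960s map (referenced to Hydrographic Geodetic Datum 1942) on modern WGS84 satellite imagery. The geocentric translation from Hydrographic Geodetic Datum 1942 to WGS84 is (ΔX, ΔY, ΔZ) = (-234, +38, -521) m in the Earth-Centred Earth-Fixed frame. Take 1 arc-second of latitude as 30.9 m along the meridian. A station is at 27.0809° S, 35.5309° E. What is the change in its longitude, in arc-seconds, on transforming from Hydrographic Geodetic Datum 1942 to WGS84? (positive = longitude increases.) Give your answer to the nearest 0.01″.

sin φ = -0.455248, cos φ = 0.890365, sin λ = 0.581142, cos λ = 0.813802.
East component: ΔE = −sin λ·ΔX + cos λ·ΔY = −(0.581142)(-234) + (0.813802)(38) = 166.91 m.
1° of latitude spans 3600 × 30.90 = 111240 m; at latitude φ, 1° of longitude spans that × cos φ = 99044.2 m, so Δλ = 166.91 / 99044.2 × 3600 = 6.067″.

Δλ = 6.07″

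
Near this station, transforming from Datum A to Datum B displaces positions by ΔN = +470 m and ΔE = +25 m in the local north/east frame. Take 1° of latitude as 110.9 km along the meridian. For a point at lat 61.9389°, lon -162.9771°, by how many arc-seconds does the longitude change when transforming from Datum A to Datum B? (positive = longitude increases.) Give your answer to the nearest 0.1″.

Δλ = 1.7″

At latitude 61.9389°, cos φ = 0.470413.
1° of longitude at this latitude = 110.9 × cos φ = 52.17 km, so Δλ = 25.0 / 52168.8 = 0.0004792° = 1.725″.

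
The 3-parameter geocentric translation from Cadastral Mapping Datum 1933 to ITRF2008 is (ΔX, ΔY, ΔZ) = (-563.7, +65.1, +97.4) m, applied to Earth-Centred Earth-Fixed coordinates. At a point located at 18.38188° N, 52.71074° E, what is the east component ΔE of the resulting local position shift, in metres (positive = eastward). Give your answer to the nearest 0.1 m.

The local east axis at (φ, λ) is (−sin λ, cos λ, 0), so ΔE = −sin(52.71074°)·(-563.7) + cos(52.71074°)·65.1 = 487.91 m.

ΔE = 487.9 m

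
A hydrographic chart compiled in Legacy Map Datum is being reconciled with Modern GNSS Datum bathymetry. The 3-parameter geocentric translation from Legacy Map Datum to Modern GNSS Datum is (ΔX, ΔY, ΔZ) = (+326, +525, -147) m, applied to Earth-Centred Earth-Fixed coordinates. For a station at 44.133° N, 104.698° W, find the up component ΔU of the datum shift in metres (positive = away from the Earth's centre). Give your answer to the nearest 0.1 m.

The local up (radial) axis is (cos φ cos λ, cos φ sin λ, sin φ), giving ΔU = -59.366 − 364.475 − 102.360 = -526.20 m.

ΔU = -526.2 m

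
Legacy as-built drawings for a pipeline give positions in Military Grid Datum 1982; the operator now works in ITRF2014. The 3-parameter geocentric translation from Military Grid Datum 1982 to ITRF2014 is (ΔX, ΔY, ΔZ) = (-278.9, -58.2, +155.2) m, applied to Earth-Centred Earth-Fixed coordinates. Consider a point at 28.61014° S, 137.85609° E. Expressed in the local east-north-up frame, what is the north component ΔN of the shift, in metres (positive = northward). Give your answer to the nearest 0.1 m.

ΔN = 216.6 m

At φ = -28.61014°, λ = 137.85609°: sin φ = -0.478847, cos φ = 0.877898, sin λ = 0.670995, cos λ = -0.741462.
ΔN = −sin φ cos λ·ΔX − sin φ sin λ·ΔY + cos φ·ΔZ = −(-0.478847)(-0.741462)(-278.9) − (-0.478847)(0.670995)(-58.2) + (0.877898)(155.2) = 216.57 m.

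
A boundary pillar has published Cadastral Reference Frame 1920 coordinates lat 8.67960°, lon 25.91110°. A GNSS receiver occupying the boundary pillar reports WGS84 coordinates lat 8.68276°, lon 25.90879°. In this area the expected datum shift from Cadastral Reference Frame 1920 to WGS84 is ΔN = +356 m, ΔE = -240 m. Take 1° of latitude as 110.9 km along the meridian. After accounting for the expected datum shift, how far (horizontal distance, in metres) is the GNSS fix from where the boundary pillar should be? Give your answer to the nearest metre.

14 m

Observed coordinate differences: Δφ = +0.00316°, Δλ = -0.00231°.
Converting to metres (1° lat = 110900 m, cos φ = 0.988548): observed ΔN = 350.4 m, observed ΔE = -253.2 m.
Subtracting the expected shift leaves a residual of 350.4 − (356) = -5.6 m north and -253.2 − (-240) = -13.2 m east.
Residual distance = √((-5.6)² + (-13.2)²) = 14.4 m.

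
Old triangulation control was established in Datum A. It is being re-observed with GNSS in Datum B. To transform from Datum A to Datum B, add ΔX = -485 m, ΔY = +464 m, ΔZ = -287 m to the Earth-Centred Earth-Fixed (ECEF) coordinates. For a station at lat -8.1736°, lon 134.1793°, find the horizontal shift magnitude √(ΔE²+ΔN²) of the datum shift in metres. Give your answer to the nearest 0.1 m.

At φ = -8.1736°, λ = 134.1793°: sin φ = -0.142173, cos φ = 0.989842, sin λ = 0.717162, cos λ = -0.696906.
ΔE = −sin λ·ΔX + cos λ·ΔY = −(0.717162)·(-485) + (-0.696906)·(464) = 24.46 m.
ΔN = −sin φ cos λ·ΔX − sin φ sin λ·ΔY + cos φ·ΔZ = −(-0.142173)(-0.696906)(-485) − (-0.142173)(0.717162)(464) + (0.989842)(-287) = -188.72 m.
Horizontal magnitude = √(ΔE² + ΔN²) = √(24.46² + (-188.72)²) = 190.30 m.

190.3 m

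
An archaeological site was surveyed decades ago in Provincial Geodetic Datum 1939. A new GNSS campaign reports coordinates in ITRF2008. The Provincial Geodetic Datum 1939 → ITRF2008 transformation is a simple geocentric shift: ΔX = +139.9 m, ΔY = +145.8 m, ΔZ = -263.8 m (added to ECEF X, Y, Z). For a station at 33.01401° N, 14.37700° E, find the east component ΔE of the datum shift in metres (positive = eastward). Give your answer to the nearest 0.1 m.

The local east axis at (φ, λ) is (−sin λ, cos λ, 0), so ΔE = −sin(14.37700°)·139.9 + cos(14.37700°)·145.8 = 106.50 m.

ΔE = 106.5 m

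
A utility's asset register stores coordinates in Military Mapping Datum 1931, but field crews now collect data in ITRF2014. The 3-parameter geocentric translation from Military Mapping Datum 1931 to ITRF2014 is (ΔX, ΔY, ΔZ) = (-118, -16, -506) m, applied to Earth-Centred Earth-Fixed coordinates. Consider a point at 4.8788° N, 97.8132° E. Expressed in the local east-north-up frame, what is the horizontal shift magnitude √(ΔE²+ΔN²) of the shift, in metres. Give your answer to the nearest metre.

The local east axis at (φ, λ) is (−sin λ, cos λ, 0), so ΔE = −sin(97.8132°)·(-118) + cos(97.8132°)·(-16) = 119.08 m.
The local north axis is (−sin φ cos λ, −sin φ sin λ, cos φ), giving ΔN = -1.364 + 1.348 − 504.167 = -504.18 m.
Horizontal magnitude = √(ΔE² + ΔN²) = √(119.08² + (-504.18)²) = 518.05 m.

518 m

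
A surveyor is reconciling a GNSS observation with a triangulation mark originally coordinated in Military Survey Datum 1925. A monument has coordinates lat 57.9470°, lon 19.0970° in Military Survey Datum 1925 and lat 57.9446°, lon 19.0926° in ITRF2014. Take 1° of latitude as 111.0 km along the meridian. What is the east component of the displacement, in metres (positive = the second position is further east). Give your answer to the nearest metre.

Δφ = 57.9446° − 57.9470° = -0.0024°; Δλ = 19.0926° − 19.0970° = -0.0044°.
ΔN = Δφ × 111000 = -266.4 m; ΔE = Δλ × 111000 × cos(57.9470°) = -0.0044 × 111000 × 0.530704 = -259.2 m.

ΔE = -259 m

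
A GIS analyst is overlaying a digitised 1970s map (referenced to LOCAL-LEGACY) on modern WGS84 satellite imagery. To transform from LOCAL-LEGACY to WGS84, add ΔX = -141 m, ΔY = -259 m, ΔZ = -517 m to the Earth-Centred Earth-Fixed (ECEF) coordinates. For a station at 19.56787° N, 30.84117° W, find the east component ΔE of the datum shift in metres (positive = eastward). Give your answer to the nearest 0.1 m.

ΔE = -294.7 m

At φ = 19.56787°, λ = -30.84117°: sin φ = 0.334923, cos φ = 0.942245, sin λ = -0.512660, cos λ = 0.858592.
ΔE = −sin λ·ΔX + cos λ·ΔY = −(-0.512660)·(-141) + (0.858592)·(-259) = -294.66 m.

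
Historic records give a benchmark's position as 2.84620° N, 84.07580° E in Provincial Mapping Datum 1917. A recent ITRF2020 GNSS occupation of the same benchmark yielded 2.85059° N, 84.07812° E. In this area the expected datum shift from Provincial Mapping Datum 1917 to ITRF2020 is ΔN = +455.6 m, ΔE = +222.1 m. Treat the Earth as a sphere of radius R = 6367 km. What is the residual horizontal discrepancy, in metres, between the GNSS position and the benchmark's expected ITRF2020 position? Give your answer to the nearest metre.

Observed coordinate differences: Δφ = +0.00439°, Δλ = +0.00232°.
Converting to metres (1° lat = 111125 m, cos φ = 0.998766): observed ΔN = 487.8 m, observed ΔE = 257.5 m.
Subtracting the expected shift leaves a residual of 487.8 − (455.6) = 32.2 m north and 257.5 − (222.1) = 35.4 m east.
Residual distance = √(32.2² + 35.4²) = 47.9 m.

48 m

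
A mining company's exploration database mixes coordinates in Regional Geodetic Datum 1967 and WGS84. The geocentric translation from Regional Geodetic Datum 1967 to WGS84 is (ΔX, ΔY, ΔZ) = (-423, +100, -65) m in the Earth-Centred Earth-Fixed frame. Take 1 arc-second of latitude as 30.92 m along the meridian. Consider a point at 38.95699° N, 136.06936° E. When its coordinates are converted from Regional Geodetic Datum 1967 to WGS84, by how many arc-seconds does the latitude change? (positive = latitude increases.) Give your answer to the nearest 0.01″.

sin φ = 0.628737, cos φ = 0.777618, sin λ = 0.693787, cos λ = -0.720180.
North component: ΔN = −sin φ cos λ·ΔX − sin φ sin λ·ΔY + cos φ·ΔZ = −(0.628737)(-0.720180)(-423) − (0.628737)(0.693787)(100) + (0.777618)(-65) = -285.70 m.
1° of latitude spans 3600 × 30.92 = 111312 m, so Δφ = -285.70 / 111312 × 3600 = -9.240″.

Δφ = -9.24″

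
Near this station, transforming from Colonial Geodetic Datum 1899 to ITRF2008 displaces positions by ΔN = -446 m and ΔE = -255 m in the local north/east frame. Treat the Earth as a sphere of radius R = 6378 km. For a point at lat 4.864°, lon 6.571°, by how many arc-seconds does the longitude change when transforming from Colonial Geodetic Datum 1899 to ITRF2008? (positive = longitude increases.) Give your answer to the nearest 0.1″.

Δλ = -8.3″

At latitude 4.864°, cos φ = 0.996399.
One radian of longitude at latitude φ spans R cos φ, so Δλ = ΔE / (R cos φ) = -255.0 / (6378000 × 0.996399) = -4.0126e-05 rad = -8.277″.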